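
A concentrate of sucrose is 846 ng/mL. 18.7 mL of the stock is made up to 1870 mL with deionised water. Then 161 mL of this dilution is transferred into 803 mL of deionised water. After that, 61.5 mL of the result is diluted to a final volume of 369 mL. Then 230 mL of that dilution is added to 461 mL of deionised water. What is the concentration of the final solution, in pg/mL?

Overall dilution factor = 100 × 5.988 × 6 × 3.004 = 1.08 × 10⁴.
846 ng/mL / 1.08 × 10⁴ = 0.0784 ng/mL = 78.4 pg/mL.

78.4 pg/mL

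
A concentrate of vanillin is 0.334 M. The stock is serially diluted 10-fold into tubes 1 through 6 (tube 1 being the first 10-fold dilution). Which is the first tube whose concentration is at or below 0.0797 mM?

tube 4

Tube n has concentration 0.334 M / 10ⁿ.
Need 10ⁿ ≥ 0.334 M / 0.0797 mM = 4191, so n ≥ 3.62.
First such tube: n = 4.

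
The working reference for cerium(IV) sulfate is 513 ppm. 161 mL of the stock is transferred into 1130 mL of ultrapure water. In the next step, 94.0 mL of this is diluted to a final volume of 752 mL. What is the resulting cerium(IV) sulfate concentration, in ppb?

Overall dilution factor = 8.019 × 8 = 64.1.
513 ppm / 64.1 = 8.00 ppm = 8000 ppb.

8000 ppb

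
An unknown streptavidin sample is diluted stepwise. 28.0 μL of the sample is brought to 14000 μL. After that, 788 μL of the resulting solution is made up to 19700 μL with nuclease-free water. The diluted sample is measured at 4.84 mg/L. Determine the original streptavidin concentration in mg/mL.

Overall dilution factor = 500 × 25 = 1.25 × 10⁴.
Original = 4.84 mg/L × 1.25 × 10⁴ = 6.05 × 10⁴ mg/L = 60.5 mg/mL.

60.5 mg/mL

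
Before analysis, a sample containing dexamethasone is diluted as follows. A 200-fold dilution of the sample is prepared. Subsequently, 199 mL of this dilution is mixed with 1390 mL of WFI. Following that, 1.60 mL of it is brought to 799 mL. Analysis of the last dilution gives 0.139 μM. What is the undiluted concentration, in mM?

111 mM

Overall dilution factor = 200 × 7.985 × 499.4 = 7.97 × 10⁵.
Original = 0.139 μM × 7.97 × 10⁵ = 1.11 × 10⁵ μM = 111 mM.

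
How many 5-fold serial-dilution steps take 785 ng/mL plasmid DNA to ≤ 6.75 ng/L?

8

Need 5ⁿ ≥ 1.16 × 10⁵, so n ≥ log(1.16 × 10⁵)/log(5) = 7.25.
Minimum whole steps: n = 8.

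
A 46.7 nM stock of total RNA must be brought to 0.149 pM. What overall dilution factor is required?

3.13 × 10⁵

Factor = C₀/C_target = 46.7 nM / 0.149 pM = 3.13 × 10⁵.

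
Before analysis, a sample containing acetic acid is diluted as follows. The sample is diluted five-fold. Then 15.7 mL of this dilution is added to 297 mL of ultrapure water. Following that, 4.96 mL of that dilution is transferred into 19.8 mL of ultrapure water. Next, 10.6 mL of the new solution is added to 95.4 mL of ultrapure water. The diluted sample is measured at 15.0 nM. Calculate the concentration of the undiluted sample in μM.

Overall dilution factor = 5 × 19.92 × 4.992 × 10 = 4971.
Original = 15.0 nM × 4971 = 7.46 × 10⁴ nM = 74.6 μM.

74.6 μM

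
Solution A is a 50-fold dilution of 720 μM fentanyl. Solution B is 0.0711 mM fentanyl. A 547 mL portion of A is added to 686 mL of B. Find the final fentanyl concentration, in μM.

45.9 μM

C_A = 720 μM / 50 = 14.4 μM.
C_B = 0.0711 mM = 71.1 μM.
C_mix = (C_A·V_A + C_B·V_B)/(V_A + V_B) = (14.4×547 + 71.1×686) / 1233 = 45.9 μM.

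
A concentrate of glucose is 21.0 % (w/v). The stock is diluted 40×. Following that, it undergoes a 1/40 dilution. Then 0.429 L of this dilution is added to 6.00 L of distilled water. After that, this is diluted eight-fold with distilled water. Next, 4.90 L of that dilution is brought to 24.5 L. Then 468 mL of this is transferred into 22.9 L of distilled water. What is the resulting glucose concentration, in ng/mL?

4.39 ng/mL

Overall dilution factor = 40 × 40 × 14.99 × 8 × 5 × 49.93 = 4.79 × 10⁷.
21.0 % (w/v) / 4.79 × 10⁷ = 4.39 × 10⁻⁷ % (w/v) = 4.39 ng/mL.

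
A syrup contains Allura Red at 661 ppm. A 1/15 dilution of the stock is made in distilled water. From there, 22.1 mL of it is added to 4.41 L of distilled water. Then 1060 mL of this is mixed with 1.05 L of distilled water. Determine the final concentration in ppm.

Overall dilution factor = 15 × 200.5 × 1.991 = 5988.
661 ppm / 5988 = 0.110 ppm.

0.110 ppm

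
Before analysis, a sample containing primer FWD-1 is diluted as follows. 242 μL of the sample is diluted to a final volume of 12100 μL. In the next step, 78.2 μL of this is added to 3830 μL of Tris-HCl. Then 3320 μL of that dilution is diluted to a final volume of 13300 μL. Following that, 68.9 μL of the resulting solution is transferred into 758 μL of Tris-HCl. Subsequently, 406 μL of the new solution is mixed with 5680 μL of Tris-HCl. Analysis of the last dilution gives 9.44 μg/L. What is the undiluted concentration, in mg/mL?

Overall dilution factor = 50 × 49.98 × 4.006 × 12.00 × 14.99 = 1.80 × 10⁶.
Original = 9.44 μg/L × 1.80 × 10⁶ = 1.70 × 10⁷ μg/L = 17.0 mg/mL.

17.0 mg/mL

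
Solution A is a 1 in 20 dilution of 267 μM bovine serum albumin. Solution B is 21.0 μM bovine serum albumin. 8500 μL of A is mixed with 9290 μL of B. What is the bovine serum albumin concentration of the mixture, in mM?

0.0173 mM

C_A = 267 μM / 20 = 13.3 μM.
C_mix = (C_A·V_A + C_B·V_B)/(V_A + V_B) = (13.3×8500 + 21.0×9290) / 17790 = 17.3 μM = 0.0173 mM.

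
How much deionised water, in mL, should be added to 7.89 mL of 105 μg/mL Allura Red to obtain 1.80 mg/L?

1.80 mg/L = 1.80 μg/mL.
V₂ = C₁V₁/C₂ = 105 × 7.89 / 1.80 = 460 mL.
Diluent to add = V₂ − V₁ = 460 − 7.89 = 452 mL.

452 mL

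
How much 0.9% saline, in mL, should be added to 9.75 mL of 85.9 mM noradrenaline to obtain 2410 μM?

2410 μM = 2.41 mM.
V₂ = C₁V₁/C₂ = 85.9 × 9.75 / 2.41 = 348 mL.
Diluent to add = V₂ − V₁ = 348 − 9.75 = 338 mL.

338 mL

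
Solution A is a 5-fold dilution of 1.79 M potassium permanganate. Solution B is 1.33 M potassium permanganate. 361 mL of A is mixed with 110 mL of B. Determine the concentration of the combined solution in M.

0.585 M

C_A = 1.79 M / 5 = 0.358 M.
C_mix = (C_A·V_A + C_B·V_B)/(V_A + V_B) = (0.358×361 + 1.33×110) / 471.0 = 0.585 M.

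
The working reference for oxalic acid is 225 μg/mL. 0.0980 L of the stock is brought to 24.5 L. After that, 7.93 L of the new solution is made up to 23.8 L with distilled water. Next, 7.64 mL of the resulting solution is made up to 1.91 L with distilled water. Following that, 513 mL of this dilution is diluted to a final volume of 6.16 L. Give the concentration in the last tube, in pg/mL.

99.9 pg/mL

Overall dilution factor = 250 × 3.001 × 250 × 12.01 = 2.25 × 10⁶.
225 μg/mL / 2.25 × 10⁶ = 9.99 × 10⁻⁵ μg/mL = 99.9 pg/mL.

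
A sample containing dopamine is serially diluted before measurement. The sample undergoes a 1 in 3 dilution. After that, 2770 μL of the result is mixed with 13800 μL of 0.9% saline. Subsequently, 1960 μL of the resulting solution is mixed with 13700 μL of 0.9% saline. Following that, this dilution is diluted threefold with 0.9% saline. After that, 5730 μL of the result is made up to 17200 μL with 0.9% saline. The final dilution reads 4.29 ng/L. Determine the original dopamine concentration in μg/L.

5.54 μg/L

Overall dilution factor = 3 × 5.982 × 7.990 × 3 × 3.002 = 1291.
Original = 4.29 ng/L × 1291 = 5539 ng/L = 5.54 μg/L.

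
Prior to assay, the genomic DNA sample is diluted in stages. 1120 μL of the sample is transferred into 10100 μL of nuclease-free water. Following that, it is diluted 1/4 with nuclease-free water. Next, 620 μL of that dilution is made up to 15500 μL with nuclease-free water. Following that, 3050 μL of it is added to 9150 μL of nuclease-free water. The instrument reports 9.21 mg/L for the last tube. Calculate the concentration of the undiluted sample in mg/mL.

Overall dilution factor = 10.02 × 4 × 25 × 4 = 4007.
Original = 9.21 mg/L × 4007 = 3.69 × 10⁴ mg/L = 36.9 mg/mL.

36.9 mg/mL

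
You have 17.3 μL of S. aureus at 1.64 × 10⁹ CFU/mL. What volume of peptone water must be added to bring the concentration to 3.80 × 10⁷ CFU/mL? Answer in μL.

V₂ = C₁V₁/C₂ = 1.64 × 10⁹ × 17.3 / 3.80 × 10⁷ = 747 μL.
Diluent to add = V₂ − V₁ = 747 − 17.3 = 729 μL.

729 μL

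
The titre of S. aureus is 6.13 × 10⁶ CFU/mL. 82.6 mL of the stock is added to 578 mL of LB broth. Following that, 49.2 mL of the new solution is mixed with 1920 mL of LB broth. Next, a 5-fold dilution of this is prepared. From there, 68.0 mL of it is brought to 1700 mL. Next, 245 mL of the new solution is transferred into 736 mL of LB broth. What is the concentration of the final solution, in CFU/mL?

38.3 CFU/mL

Overall dilution factor = 7.998 × 40.02 × 5 × 25 × 4.004 = 1.60 × 10⁵.
6.13 × 10⁶ CFU/mL / 1.60 × 10⁵ = 38.3 CFU/mL.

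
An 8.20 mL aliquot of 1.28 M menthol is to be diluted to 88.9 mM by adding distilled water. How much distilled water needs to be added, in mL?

88.9 mM = 0.0889 M.
V₂ = C₁V₁/C₂ = 1.28 × 8.20 / 0.0889 = 118 mL.
Diluent to add = V₂ − V₁ = 118 − 8.20 = 110 mL.

110 mL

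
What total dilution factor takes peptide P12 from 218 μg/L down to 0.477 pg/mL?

Factor = C₀/C_target = 218 μg/L / 0.477 pg/mL = 4.57 × 10⁵.

4.57 × 10⁵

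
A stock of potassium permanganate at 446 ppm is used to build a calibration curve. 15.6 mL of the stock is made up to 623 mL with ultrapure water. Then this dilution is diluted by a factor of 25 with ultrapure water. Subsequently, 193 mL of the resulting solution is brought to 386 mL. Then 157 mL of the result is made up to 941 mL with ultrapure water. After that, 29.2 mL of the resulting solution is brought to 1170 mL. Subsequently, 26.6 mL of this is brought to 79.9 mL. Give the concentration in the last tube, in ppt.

310 ppt

Overall dilution factor = 39.94 × 25 × 2 × 5.994 × 40.07 × 3.004 = 1.44 × 10⁶.
446 ppm / 1.44 × 10⁶ = 3.10 × 10⁻⁴ ppm = 310 ppt.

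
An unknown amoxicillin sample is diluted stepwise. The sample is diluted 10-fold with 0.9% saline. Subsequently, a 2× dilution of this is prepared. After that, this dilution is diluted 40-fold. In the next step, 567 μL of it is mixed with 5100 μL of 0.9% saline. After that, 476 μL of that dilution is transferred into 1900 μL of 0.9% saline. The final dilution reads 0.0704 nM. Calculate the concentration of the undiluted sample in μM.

Overall dilution factor = 10 × 2 × 40 × 9.995 × 4.992 = 3.99 × 10⁴.
Original = 0.0704 nM × 3.99 × 10⁴ = 2810 nM = 2.81 μM.

2.81 μM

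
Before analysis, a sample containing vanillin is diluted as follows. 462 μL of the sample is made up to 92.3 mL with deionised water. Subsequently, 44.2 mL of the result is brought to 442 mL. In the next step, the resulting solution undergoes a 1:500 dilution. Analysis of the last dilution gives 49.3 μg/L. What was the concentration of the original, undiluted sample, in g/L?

Overall dilution factor = 199.8 × 10 × 500 = 9.99 × 10⁵.
Original = 49.3 μg/L × 9.99 × 10⁵ = 4.92 × 10⁷ μg/L = 49.2 g/L.

49.2 g/L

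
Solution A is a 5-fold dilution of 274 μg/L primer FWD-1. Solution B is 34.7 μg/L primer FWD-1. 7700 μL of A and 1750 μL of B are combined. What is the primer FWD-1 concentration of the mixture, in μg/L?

51.1 μg/L

C_A = 274 μg/L / 5 = 54.8 μg/L.
C_mix = (C_A·V_A + C_B·V_B)/(V_A + V_B) = (54.8×7700 + 34.7×1750) / 9450 = 51.1 μg/L.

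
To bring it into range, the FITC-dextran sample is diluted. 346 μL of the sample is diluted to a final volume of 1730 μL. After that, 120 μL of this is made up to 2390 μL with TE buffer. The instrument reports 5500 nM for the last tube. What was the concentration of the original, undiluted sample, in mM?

Overall dilution factor = 5 × 19.92 = 99.6.
Original = 5500 nM × 99.6 = 5.48 × 10⁵ nM = 0.548 mM.

0.548 mM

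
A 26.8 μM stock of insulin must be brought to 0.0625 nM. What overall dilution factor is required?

4.29 × 10⁵

Factor = C₀/C_target = 26.8 μM / 0.0625 nM = 4.29 × 10⁵.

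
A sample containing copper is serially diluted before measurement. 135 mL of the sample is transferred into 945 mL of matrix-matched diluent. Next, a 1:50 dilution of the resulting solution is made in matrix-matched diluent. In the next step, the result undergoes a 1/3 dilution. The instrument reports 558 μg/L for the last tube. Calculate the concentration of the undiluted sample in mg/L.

Overall dilution factor = 8 × 50 × 3 = 1200.
Original = 558 μg/L × 1200 = 6.70 × 10⁵ μg/L = 670 mg/L.

670 mg/L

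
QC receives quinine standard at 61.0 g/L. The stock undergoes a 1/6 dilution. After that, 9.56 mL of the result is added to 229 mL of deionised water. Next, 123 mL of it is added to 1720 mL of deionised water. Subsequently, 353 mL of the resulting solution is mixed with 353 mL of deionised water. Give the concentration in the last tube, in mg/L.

Overall dilution factor = 6 × 24.95 × 14.98 × 2 = 4487.
61.0 g/L / 4487 = 0.0136 g/L = 13.6 mg/L.

13.6 mg/L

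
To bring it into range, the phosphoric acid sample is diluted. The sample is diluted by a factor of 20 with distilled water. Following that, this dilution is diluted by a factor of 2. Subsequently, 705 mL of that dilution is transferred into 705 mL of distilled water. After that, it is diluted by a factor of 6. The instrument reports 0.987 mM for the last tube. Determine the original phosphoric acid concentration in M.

Overall dilution factor = 20 × 2 × 2 × 6 = 480.
Original = 0.987 mM × 480 = 474 mM = 0.474 M.

0.474 M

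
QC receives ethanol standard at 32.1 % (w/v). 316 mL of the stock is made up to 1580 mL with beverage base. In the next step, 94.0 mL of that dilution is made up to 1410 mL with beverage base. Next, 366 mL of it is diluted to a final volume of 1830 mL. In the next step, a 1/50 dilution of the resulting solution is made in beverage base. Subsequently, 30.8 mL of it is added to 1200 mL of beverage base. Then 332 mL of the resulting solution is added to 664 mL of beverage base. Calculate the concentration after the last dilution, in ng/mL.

Overall dilution factor = 5 × 15 × 5 × 50 × 39.96 × 3 = 2.25 × 10⁶.
32.1 % (w/v) / 2.25 × 10⁶ = 1.43 × 10⁻⁵ % (w/v) = 143 ng/mL.

143 ng/mL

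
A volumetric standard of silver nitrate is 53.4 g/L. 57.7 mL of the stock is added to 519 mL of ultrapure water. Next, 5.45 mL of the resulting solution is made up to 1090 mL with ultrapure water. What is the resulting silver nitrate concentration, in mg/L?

26.7 mg/L

Overall dilution factor = 9.995 × 200 = 1999.
53.4 g/L / 1999 = 0.0267 g/L = 26.7 mg/L.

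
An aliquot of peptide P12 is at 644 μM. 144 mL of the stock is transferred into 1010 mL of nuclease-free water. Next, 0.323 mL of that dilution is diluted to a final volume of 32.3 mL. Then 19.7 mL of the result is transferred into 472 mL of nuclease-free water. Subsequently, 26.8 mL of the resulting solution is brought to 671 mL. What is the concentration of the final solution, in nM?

Overall dilution factor = 8.014 × 100 × 24.96 × 25.04 = 5.01 × 10⁵.
644 μM / 5.01 × 10⁵ = 1.29 × 10⁻³ μM = 1.29 nM.

1.29 nM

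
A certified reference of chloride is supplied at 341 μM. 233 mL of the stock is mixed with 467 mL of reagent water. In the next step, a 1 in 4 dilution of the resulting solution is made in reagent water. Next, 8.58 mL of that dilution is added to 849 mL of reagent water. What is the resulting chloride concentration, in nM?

284 nM

Overall dilution factor = 3.004 × 4 × 99.95 = 1201.
341 μM / 1201 = 0.284 μM = 284 nM.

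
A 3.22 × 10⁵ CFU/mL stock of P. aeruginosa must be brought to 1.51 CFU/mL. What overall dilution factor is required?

2.13 × 10⁵

Factor = C₀/C_target = 3.22 × 10⁵ CFU/mL / 1.51 CFU/mL = 2.13 × 10⁵.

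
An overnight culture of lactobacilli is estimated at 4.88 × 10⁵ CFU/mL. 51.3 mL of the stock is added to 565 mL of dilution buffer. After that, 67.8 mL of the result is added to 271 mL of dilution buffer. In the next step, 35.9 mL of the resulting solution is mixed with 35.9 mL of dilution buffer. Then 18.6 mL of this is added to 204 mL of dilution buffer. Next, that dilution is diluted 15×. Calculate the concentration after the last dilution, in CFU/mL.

Overall dilution factor = 12.01 × 4.997 × 2 × 11.97 × 15 = 2.16 × 10⁴.
4.88 × 10⁵ CFU/mL / 2.16 × 10⁴ = 22.6 CFU/mL.

22.6 CFU/mL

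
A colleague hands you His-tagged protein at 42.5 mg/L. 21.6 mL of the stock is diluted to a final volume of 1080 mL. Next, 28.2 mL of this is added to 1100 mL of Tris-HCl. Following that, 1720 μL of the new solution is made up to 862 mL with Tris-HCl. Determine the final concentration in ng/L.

Overall dilution factor = 50 × 40.01 × 501.2 = 1.00 × 10⁶.
42.5 mg/L / 1.00 × 10⁶ = 4.24 × 10⁻⁵ mg/L = 42.4 ng/L.

42.4 ng/L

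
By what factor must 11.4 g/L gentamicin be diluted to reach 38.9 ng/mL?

2.93 × 10⁵

Factor = C₀/C_target = 11.4 g/L / 38.9 ng/mL = 2.93 × 10⁵.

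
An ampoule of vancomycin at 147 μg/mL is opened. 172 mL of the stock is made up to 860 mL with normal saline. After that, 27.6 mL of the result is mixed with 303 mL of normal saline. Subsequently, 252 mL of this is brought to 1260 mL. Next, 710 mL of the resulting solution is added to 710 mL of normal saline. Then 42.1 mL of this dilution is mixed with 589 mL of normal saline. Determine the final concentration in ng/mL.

Overall dilution factor = 5 × 11.98 × 5 × 2 × 14.99 = 8978.
147 μg/mL / 8978 = 0.0164 μg/mL = 16.4 ng/mL.

16.4 ng/mL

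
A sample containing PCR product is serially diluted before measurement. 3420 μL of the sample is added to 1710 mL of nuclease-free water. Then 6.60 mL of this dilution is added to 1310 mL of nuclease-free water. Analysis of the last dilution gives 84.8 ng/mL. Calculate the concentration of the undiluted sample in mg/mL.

Overall dilution factor = 501 × 199.5 = 9.99 × 10⁴.
Original = 84.8 ng/mL × 9.99 × 10⁴ = 8.48 × 10⁶ ng/mL = 8.48 mg/mL.

8.48 mg/mL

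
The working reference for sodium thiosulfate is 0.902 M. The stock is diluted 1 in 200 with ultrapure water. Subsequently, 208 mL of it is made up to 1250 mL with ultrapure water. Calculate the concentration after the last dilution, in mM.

Overall dilution factor = 200 × 6.010 = 1202.
0.902 M / 1202 = 7.50 × 10⁻⁴ M = 0.750 mM.

0.750 mM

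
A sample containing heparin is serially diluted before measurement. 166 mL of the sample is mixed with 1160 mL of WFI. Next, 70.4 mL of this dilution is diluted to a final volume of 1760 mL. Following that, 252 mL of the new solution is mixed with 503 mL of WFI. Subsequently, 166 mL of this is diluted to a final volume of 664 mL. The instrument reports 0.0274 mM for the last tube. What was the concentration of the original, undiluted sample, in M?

0.0656 M

Overall dilution factor = 7.988 × 25 × 2.996 × 4 = 2393.
Original = 0.0274 mM × 2393 = 65.6 mM = 0.0656 M.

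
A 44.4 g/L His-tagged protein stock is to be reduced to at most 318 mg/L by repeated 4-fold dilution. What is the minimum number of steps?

Need 4ⁿ ≥ 140, so n ≥ log(140)/log(4) = 3.56.
Minimum whole steps: n = 4.

4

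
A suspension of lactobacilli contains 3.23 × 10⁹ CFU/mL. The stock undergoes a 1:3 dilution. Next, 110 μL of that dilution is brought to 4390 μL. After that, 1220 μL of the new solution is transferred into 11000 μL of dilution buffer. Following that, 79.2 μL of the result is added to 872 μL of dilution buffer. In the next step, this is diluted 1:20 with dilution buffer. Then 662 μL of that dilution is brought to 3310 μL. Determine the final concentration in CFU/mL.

Overall dilution factor = 3 × 39.91 × 10.02 × 12.01 × 20 × 5 = 1.44 × 10⁶.
3.23 × 10⁹ CFU/mL / 1.44 × 10⁶ = 2240 CFU/mL.

2240 CFU/mL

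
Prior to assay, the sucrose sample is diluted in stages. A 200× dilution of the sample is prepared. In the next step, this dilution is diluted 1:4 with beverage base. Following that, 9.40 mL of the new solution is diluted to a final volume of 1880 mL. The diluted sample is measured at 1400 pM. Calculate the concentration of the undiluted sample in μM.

224 μM

Overall dilution factor = 200 × 4 × 200 = 1.60 × 10⁵.
Original = 1400 pM × 1.60 × 10⁵ = 2.24 × 10⁸ pM = 224 μM.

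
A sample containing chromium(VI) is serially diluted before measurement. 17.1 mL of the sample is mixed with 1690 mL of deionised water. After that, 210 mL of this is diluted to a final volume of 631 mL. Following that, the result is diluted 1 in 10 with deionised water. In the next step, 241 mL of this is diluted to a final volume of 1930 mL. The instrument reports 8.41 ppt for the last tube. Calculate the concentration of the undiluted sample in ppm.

0.202 ppm

Overall dilution factor = 99.83 × 3.005 × 10 × 8.008 = 2.40 × 10⁴.
Original = 8.41 ppt × 2.40 × 10⁴ = 2.02 × 10⁵ ppt = 0.202 ppm.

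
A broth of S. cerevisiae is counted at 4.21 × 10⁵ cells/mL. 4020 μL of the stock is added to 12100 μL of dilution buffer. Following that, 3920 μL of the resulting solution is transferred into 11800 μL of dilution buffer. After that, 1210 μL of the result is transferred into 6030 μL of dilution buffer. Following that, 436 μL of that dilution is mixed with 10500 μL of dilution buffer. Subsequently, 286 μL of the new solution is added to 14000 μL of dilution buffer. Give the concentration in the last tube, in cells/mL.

Overall dilution factor = 4.010 × 4.010 × 5.983 × 25.08 × 49.95 = 1.21 × 10⁵.
4.21 × 10⁵ cells/mL / 1.21 × 10⁵ = 3.49 cells/mL.

3.49 cells/mL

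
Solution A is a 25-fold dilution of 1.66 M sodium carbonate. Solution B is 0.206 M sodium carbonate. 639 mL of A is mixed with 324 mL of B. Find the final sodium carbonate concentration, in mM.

C_A = 1.66 M / 25 = 0.0664 M.
C_mix = (C_A·V_A + C_B·V_B)/(V_A + V_B) = (0.0664×639 + 0.206×324) / 963.0 = 0.113 M = 113 mM.

113 mM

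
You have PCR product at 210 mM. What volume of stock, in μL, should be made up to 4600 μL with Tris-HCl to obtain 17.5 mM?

383 μL

V₁ = C₂V₂/C₁ = 17.5 × 4600 / 210 = 383 μL.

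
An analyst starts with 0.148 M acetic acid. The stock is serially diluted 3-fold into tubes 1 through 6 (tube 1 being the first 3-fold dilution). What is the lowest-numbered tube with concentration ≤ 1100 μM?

tube 5

Tube n has concentration 0.148 M / 3ⁿ.
Need 3ⁿ ≥ 0.148 M / 1100 μM = 135, so n ≥ 4.46.
First such tube: n = 5.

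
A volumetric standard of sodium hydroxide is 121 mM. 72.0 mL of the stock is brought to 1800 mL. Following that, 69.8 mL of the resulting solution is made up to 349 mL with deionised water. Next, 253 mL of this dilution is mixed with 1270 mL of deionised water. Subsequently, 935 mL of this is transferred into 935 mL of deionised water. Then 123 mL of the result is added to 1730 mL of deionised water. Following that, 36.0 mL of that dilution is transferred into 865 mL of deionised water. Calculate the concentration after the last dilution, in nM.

Overall dilution factor = 25 × 5 × 6.020 × 2 × 15.07 × 25.03 = 5.67 × 10⁵.
121 mM / 5.67 × 10⁵ = 2.13 × 10⁻⁴ mM = 213 nM.

213 nM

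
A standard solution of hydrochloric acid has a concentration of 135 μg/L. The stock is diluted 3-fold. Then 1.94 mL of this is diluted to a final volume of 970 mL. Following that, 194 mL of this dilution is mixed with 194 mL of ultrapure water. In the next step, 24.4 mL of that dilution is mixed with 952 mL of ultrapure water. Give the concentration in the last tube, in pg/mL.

Overall dilution factor = 3 × 500 × 2 × 40.02 = 1.20 × 10⁵.
135 μg/L / 1.20 × 10⁵ = 1.12 × 10⁻³ μg/L = 1.12 pg/mL.

1.12 pg/mL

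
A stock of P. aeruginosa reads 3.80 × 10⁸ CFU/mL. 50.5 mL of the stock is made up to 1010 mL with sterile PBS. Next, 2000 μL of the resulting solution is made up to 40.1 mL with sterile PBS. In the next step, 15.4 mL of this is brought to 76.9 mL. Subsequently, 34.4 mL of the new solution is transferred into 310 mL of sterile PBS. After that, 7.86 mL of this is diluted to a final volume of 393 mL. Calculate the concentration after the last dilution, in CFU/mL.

Overall dilution factor = 20 × 20.05 × 4.994 × 10.01 × 50 = 1.00 × 10⁶.
3.80 × 10⁸ CFU/mL / 1.00 × 10⁶ = 379 CFU/mL.

379 CFU/mL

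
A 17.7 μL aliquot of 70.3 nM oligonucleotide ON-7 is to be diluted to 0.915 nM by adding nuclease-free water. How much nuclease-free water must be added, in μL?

V₂ = C₁V₁/C₂ = 70.3 × 17.7 / 0.915 = 1360 μL.
Diluent to add = V₂ − V₁ = 1360 − 17.7 = 1340 μL.

1340 μL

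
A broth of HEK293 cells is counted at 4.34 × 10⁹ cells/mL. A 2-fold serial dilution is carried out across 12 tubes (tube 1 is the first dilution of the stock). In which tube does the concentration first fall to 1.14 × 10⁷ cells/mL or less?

tube 9

Tube n has concentration 4.34 × 10⁹ cells/mL / 2ⁿ.
Need 2ⁿ ≥ 4.34 × 10⁹ cells/mL / 1.14 × 10⁷ cells/mL = 381, so n ≥ 8.57.
First such tube: n = 9.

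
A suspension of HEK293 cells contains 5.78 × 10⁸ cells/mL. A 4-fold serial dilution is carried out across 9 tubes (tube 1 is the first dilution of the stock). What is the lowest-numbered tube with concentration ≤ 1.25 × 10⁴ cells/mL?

Tube n has concentration 5.78 × 10⁸ cells/mL / 4ⁿ.
Need 4ⁿ ≥ 5.78 × 10⁸ cells/mL / 1.25 × 10⁴ cells/mL = 4.62 × 10⁴, so n ≥ 7.75.
First such tube: n = 8.

tube 8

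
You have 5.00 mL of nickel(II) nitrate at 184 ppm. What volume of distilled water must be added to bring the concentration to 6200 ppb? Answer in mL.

143 mL

6200 ppb = 6.20 ppm.
V₂ = C₁V₁/C₂ = 184 × 5.00 / 6.20 = 148 mL.
Diluent to add = V₂ − V₁ = 148 − 5.00 = 143 mL.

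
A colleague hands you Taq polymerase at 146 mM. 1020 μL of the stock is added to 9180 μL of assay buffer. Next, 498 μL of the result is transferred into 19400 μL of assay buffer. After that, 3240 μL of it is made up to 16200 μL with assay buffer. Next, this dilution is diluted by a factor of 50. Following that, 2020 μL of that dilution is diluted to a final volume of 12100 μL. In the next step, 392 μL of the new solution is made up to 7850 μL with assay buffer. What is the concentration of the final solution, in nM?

Overall dilution factor = 10 × 39.96 × 5 × 50 × 5.990 × 20.03 = 1.20 × 10⁷.
146 mM / 1.20 × 10⁷ = 1.22 × 10⁻⁵ mM = 12.2 nM.

12.2 nM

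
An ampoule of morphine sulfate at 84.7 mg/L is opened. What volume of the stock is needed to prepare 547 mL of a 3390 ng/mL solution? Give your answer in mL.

3390 ng/mL = 3.39 mg/L.
V₁ = C₂V₂/C₁ = 3.39 × 547 / 84.7 = 21.9 mL.

21.9 mL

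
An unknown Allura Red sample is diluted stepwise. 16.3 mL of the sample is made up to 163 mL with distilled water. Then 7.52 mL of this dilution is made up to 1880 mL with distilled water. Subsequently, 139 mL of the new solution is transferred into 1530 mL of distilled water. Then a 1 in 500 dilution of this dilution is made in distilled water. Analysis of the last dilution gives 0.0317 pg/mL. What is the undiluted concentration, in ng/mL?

Overall dilution factor = 10 × 250 × 12.01 × 500 = 1.50 × 10⁷.
Original = 0.0317 pg/mL × 1.50 × 10⁷ = 4.76 × 10⁵ pg/mL = 476 ng/mL.

476 ng/mL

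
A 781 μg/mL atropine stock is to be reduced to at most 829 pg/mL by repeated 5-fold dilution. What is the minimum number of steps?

Need 5ⁿ ≥ 9.42 × 10⁵, so n ≥ log(9.42 × 10⁵)/log(5) = 8.55.
Minimum whole steps: n = 9.

9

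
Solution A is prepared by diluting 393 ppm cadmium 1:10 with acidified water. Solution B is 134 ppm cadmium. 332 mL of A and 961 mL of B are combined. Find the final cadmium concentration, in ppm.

110 ppm

C_A = 393 ppm / 10 = 39.3 ppm.
C_mix = (C_A·V_A + C_B·V_B)/(V_A + V_B) = (39.3×332 + 134×961) / 1293 = 110 ppm.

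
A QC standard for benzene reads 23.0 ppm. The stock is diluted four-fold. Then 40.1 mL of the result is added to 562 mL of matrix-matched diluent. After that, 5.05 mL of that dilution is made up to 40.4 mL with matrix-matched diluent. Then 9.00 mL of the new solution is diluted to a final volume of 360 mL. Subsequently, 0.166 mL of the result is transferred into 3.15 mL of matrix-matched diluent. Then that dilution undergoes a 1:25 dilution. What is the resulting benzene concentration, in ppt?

2.40 ppt

Overall dilution factor = 4 × 15.01 × 8 × 40 × 19.98 × 25 = 9.60 × 10⁶.
23.0 ppm / 9.60 × 10⁶ = 2.40 × 10⁻⁶ ppm = 2.40 ppt.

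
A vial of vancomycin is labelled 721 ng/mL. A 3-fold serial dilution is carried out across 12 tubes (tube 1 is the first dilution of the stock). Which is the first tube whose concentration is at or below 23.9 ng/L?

tube 10

Tube n has concentration 721 ng/mL / 3ⁿ.
Need 3ⁿ ≥ 721 ng/mL / 23.9 ng/L = 3.02 × 10⁴, so n ≥ 9.39.
First such tube: n = 10.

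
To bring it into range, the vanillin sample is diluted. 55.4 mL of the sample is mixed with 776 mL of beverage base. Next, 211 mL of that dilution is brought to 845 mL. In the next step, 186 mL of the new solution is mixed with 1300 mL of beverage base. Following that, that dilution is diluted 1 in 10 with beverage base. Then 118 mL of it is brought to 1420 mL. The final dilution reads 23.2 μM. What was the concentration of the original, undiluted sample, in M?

Overall dilution factor = 15.01 × 4.005 × 7.989 × 10 × 12.03 = 5.78 × 10⁴.
Original = 23.2 μM × 5.78 × 10⁴ = 1.34 × 10⁶ μM = 1.34 M.

1.34 M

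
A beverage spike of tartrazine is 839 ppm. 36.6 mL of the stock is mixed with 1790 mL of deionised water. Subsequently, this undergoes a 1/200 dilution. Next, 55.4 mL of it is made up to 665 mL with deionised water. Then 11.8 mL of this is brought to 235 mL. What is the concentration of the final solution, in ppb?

Overall dilution factor = 49.91 × 200 × 12.00 × 19.92 = 2.39 × 10⁶.
839 ppm / 2.39 × 10⁶ = 3.52 × 10⁻⁴ ppm = 0.352 ppb.

0.352 ppb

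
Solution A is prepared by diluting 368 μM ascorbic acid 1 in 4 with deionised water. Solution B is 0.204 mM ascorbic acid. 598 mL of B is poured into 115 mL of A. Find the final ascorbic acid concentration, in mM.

C_A = 368 μM / 4 = 92.0 μM.
C_B = 0.204 mM = 204 μM.
C_mix = (C_A·V_A + C_B·V_B)/(V_A + V_B) = (92.0×115 + 204×598) / 713.0 = 186 μM = 0.186 mM.

0.186 mM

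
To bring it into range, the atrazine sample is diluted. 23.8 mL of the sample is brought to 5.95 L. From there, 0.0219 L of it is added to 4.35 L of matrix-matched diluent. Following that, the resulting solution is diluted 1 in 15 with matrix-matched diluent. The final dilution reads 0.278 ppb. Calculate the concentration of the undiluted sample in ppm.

208 ppm

Overall dilution factor = 250 × 199.6 × 15 = 7.49 × 10⁵.
Original = 0.278 ppb × 7.49 × 10⁵ = 2.08 × 10⁵ ppb = 208 ppm.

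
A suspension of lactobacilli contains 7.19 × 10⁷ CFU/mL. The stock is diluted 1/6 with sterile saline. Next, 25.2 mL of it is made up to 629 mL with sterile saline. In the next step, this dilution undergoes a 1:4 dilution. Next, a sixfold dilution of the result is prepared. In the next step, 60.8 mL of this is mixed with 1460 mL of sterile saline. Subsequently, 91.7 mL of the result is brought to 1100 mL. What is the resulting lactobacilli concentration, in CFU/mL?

66.7 CFU/mL

Overall dilution factor = 6 × 24.96 × 4 × 6 × 25.01 × 12.00 = 1.08 × 10⁶.
7.19 × 10⁷ CFU/mL / 1.08 × 10⁶ = 66.7 CFU/mL.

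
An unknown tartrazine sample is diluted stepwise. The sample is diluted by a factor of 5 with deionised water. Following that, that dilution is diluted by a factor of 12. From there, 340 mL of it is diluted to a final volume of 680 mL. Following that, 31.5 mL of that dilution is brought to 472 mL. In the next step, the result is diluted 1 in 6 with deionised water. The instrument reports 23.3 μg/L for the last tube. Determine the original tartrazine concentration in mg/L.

Overall dilution factor = 5 × 12 × 2 × 14.98 × 6 = 1.08 × 10⁴.
Original = 23.3 μg/L × 1.08 × 10⁴ = 2.51 × 10⁵ μg/L = 251 mg/L.

251 mg/L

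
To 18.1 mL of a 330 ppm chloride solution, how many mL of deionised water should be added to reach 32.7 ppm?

V₂ = C₁V₁/C₂ = 330 × 18.1 / 32.7 = 183 mL.
Diluent to add = V₂ − V₁ = 183 − 18.1 = 165 mL.

165 mL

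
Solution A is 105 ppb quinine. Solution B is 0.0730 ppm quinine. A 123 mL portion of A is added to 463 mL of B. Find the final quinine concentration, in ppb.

C_B = 0.0730 ppm = 73.0 ppb.
C_mix = (C_A·V_A + C_B·V_B)/(V_A + V_B) = (105×123 + 73.0×463) / 586.0 = 79.7 ppb.

79.7 ppb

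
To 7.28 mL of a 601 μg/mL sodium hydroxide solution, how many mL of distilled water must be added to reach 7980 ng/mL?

7980 ng/mL = 7.98 μg/mL.
V₂ = C₁V₁/C₂ = 601 × 7.28 / 7.98 = 548 mL.
Diluent to add = V₂ − V₁ = 548 − 7.28 = 541 mL.

541 mL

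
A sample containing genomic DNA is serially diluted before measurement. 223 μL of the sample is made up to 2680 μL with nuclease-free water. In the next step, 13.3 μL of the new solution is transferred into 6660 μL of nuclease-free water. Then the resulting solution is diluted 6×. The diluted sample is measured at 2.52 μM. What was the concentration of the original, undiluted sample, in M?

Overall dilution factor = 12.02 × 501.8 × 6 = 3.62 × 10⁴.
Original = 2.52 μM × 3.62 × 10⁴ = 9.12 × 10⁴ μM = 0.0912 M.

0.0912 M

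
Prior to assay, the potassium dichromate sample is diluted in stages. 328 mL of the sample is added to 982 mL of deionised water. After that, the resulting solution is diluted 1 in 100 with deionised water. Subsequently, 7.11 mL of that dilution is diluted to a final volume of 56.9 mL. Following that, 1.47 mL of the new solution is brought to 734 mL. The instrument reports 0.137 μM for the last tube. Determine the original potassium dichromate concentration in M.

Overall dilution factor = 3.994 × 100 × 8.003 × 499.3 = 1.60 × 10⁶.
Original = 0.137 μM × 1.60 × 10⁶ = 2.19 × 10⁵ μM = 0.219 M.

0.219 M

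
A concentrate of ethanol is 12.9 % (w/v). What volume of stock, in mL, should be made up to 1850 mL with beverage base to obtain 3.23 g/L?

3.23 g/L = 0.323 % (w/v).
V₁ = C₂V₂/C₁ = 0.323 × 1850 / 12.9 = 46.3 mL.

46.3 mL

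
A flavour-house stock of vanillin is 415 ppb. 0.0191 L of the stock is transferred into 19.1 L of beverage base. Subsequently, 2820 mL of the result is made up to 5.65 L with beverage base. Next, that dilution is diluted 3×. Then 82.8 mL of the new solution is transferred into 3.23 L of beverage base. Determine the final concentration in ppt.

1.72 ppt

Overall dilution factor = 1001 × 2.004 × 3 × 40.01 = 2.41 × 10⁵.
415 ppb / 2.41 × 10⁵ = 1.72 × 10⁻³ ppb = 1.72 ppt.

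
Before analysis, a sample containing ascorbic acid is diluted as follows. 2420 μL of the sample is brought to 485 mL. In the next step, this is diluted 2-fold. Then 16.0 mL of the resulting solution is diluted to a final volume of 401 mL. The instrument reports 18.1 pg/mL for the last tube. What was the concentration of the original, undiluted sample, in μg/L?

182 μg/L

Overall dilution factor = 200.4 × 2 × 25.06 = 1.00 × 10⁴.
Original = 18.1 pg/mL × 1.00 × 10⁴ = 1.82 × 10⁵ pg/mL = 182 μg/L.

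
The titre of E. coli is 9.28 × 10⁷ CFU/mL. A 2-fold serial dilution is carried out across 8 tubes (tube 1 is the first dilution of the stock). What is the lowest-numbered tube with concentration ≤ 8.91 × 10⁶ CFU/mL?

tube 4

Tube n has concentration 9.28 × 10⁷ CFU/mL / 2ⁿ.
Need 2ⁿ ≥ 9.28 × 10⁷ CFU/mL / 8.91 × 10⁶ CFU/mL = 10.4, so n ≥ 3.38.
First such tube: n = 4.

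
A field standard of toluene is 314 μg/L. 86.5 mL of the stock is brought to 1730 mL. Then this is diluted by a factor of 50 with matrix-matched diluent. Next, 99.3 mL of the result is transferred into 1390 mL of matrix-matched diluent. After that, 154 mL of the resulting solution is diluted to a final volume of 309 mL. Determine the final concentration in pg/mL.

Overall dilution factor = 20 × 50 × 15.00 × 2.006 = 3.01 × 10⁴.
314 μg/L / 3.01 × 10⁴ = 0.0104 μg/L = 10.4 pg/mL.

10.4 pg/mL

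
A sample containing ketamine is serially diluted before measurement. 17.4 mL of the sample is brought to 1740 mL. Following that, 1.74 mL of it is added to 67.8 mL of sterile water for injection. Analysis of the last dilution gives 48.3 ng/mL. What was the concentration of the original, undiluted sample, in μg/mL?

Overall dilution factor = 100 × 39.97 = 3997.
Original = 48.3 ng/mL × 3997 = 1.93 × 10⁵ ng/mL = 193 μg/mL.

193 μg/mL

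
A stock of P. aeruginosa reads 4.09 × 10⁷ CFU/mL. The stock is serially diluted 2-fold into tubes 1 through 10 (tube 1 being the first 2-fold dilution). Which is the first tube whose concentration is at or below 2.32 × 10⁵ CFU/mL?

tube 8

Tube n has concentration 4.09 × 10⁷ CFU/mL / 2ⁿ.
Need 2ⁿ ≥ 4.09 × 10⁷ CFU/mL / 2.32 × 10⁵ CFU/mL = 176, so n ≥ 7.46.
First such tube: n = 8.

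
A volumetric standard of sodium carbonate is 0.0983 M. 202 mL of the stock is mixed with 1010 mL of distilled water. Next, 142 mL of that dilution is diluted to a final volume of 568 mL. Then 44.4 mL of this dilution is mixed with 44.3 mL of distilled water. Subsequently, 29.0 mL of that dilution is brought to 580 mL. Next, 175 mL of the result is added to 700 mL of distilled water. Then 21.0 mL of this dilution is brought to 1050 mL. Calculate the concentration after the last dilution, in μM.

Overall dilution factor = 6 × 4 × 1.998 × 20 × 5 × 50 = 2.40 × 10⁵.
0.0983 M / 2.40 × 10⁵ = 4.10 × 10⁻⁷ M = 0.410 μM.

0.410 μM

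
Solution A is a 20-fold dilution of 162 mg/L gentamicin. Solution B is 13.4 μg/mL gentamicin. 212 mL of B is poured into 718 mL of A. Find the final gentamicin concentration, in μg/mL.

C_A = 162 mg/L / 20 = 8.10 mg/L.
C_B = 13.4 μg/mL = 13.4 mg/L.
C_mix = (C_A·V_A + C_B·V_B)/(V_A + V_B) = (8.10×718 + 13.4×212) / 930.0 = 9.31 mg/L = 9.31 μg/mL.

9.31 μg/mL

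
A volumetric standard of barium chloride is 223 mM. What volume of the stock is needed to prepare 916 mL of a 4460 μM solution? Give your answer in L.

0.0183 L

4460 μM = 4.46 mM.
V₁ = C₂V₂/C₁ = 4.46 × 916 / 223 = 18.3 mL = 0.0183 L.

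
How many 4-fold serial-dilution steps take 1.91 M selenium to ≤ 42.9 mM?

3

Need 4ⁿ ≥ 44.5, so n ≥ log(44.5)/log(4) = 2.74.
Minimum whole steps: n = 3.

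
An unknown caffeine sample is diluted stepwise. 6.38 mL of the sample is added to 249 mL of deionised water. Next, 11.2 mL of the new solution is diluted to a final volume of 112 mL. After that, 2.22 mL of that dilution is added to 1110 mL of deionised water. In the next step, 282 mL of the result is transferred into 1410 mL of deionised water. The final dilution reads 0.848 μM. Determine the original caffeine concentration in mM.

Overall dilution factor = 40.03 × 10 × 501 × 6 = 1.20 × 10⁶.
Original = 0.848 μM × 1.20 × 10⁶ = 1.02 × 10⁶ μM = 1020 mM.

1020 mM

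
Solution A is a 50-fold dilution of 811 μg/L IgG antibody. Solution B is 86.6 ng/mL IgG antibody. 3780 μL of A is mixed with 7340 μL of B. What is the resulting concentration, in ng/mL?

62.7 ng/mL

C_A = 811 μg/L / 50 = 16.2 μg/L.
C_B = 86.6 ng/mL = 86.6 μg/L.
C_mix = (C_A·V_A + C_B·V_B)/(V_A + V_B) = (16.2×3780 + 86.6×7340) / 11120 = 62.7 μg/L = 62.7 ng/mL.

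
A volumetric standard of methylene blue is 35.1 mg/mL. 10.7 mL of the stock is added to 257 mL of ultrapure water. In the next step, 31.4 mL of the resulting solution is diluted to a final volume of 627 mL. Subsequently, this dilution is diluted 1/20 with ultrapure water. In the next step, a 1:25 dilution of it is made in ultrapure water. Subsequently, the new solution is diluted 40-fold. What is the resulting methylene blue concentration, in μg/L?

Overall dilution factor = 25.02 × 19.97 × 20 × 25 × 40 = 9.99 × 10⁶.
35.1 mg/mL / 9.99 × 10⁶ = 3.51 × 10⁻⁶ mg/mL = 3.51 μg/L.

3.51 μg/L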